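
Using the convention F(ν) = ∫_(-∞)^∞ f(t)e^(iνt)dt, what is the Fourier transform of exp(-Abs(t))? 2/(ν^2 + 1)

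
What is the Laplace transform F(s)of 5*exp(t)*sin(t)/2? 5/(2*((s - 1)^2 + 1))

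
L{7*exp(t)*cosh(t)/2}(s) 7*(s - 1)/(2*s*(s - 2))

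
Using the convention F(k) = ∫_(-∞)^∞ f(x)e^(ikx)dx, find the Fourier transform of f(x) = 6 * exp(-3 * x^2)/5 2 * sqrt(3) * sqrt(pi) * exp(-k^2/12)/5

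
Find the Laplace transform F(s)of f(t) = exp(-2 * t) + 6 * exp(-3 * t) 6/(s + 3) + 1/(s + 2)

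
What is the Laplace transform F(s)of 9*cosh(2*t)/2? 9*s/(2*(s^2-4))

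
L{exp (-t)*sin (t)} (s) 1/ ( (s + 1)^2 + 1)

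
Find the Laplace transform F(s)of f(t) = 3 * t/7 3/(7 * s^2)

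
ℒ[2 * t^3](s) 12/s^4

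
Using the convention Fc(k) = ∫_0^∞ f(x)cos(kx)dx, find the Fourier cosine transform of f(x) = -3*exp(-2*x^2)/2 -3*sqrt(2)*sqrt(pi)*exp(-k^2/8)/8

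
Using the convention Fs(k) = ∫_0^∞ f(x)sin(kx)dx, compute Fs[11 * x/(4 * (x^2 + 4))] 11 * pi * exp(-2 * k)/8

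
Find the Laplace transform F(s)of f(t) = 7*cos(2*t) 7*s/(s^2+4)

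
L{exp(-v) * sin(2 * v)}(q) 2/((q + 1)^2 + 4)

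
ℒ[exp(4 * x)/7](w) 1/(7 * (w - 4))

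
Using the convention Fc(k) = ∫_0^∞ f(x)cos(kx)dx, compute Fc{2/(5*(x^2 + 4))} pi*exp(-2*k)/10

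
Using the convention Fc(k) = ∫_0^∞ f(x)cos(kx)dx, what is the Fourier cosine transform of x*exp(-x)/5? (1 - k^2)/(5*(k^2+1)^2)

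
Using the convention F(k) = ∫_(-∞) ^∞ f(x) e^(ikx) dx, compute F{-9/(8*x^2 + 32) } -9*pi*exp(-2*Abs(k) ) /16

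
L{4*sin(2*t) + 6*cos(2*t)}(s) 6*s/(s^2 + 4) + 8/(s^2 + 4)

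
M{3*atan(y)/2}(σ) -3*pi*sec(pi*σ/2)/(4*σ)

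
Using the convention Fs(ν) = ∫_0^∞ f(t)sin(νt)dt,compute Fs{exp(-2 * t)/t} atan(ν/2)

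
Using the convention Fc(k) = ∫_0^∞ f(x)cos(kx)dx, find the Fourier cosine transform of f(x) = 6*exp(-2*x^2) 3*sqrt(2)*sqrt(pi)*exp(-k^2/8)/2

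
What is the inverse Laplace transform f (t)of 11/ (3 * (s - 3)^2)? 11 * t * exp (3 * t)/3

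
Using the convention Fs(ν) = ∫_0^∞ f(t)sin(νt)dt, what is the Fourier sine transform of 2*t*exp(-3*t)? 12*ν/(ν^2+9)^2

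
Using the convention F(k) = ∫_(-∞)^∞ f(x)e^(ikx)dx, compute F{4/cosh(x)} 4*pi/cosh(pi*k/2)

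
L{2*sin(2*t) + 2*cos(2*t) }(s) 2*s/(s^2 + 4) + 4/(s^2 + 4) 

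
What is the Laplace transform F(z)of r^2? 2/z^3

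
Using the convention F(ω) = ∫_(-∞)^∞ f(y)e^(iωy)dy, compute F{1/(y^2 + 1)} pi * exp(-Abs(ω))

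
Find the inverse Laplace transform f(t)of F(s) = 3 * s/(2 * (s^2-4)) 3 * cosh(2 * t)/2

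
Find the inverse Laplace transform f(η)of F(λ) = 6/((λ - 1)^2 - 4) 3*exp(η)*sinh(2*η)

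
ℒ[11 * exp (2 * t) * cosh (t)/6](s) 11 * (s - 2)/ (6 * ( (s - 2)^2 - 1))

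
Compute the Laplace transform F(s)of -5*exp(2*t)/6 -5/(6*s - 12)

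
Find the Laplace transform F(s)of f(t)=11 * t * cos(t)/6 11 * (s^2 - 1)/(6 * (s^2+1)^2)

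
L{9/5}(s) 9/(5 * s)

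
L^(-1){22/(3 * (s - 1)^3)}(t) 11 * t^2 * exp(t)/3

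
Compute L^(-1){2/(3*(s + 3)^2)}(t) 2*t*exp(-3*t)/3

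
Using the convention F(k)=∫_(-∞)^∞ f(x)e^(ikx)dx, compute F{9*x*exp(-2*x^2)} 9*sqrt(2)*I*sqrt(pi)*k*exp(-k^2/8)/8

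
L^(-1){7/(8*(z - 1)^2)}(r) 7*r*exp(r)/8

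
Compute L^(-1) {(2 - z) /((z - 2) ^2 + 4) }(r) -exp(2*r)*cos(2*r) 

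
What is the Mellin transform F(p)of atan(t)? -pi*sec(pi*p/2)/(2*p)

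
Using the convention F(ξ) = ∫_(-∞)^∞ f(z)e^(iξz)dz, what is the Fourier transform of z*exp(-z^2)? I*sqrt(pi)*ξ*exp(-ξ^2/4)/2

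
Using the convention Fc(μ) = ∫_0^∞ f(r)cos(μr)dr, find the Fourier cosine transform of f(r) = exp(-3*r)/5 3/(5*(μ^2 + 9))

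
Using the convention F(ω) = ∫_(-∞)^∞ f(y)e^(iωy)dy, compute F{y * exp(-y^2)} I * sqrt(pi) * ω * exp(-ω^2/4)/2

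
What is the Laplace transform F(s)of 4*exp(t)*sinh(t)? 4/(s*(s - 2))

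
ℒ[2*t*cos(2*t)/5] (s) 2*(s^2 - 4)/(5*(s^2 + 4)^2)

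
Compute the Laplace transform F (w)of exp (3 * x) 1/ (w - 3)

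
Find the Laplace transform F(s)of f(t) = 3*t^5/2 180/s^6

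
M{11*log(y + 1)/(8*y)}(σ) -11*pi*csc(pi*σ)/(8*σ - 8)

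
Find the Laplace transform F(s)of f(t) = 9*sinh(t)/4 9/(4*(s^2 - 1))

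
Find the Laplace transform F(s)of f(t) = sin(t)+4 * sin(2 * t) 8/(s^2+4)+1/(s^2+1)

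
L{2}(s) 2/s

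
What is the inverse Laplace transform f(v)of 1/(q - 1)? exp(v)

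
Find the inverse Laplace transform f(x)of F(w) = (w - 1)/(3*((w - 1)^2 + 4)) exp(x)*cos(2*x)/3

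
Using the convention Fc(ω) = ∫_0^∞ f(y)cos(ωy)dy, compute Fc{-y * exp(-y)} (ω^2-1)/(ω^2+1)^2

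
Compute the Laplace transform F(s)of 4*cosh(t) 4*s/(s^2 - 1)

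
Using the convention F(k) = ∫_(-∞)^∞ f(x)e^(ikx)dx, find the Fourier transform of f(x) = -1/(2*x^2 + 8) -pi*exp(-2*Abs(k))/4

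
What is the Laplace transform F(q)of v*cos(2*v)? (q^2 - 4)/(q^2 + 4)^2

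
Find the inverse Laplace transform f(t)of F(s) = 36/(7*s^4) 6*t^3/7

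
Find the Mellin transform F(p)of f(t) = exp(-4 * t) gamma(p)/4^p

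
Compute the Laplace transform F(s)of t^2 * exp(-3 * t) 2/(s + 3)^3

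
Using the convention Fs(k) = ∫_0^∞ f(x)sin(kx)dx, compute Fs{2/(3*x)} pi/3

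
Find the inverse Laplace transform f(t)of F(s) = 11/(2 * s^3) 11 * t^2/4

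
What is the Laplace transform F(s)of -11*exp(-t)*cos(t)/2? 11*(-s - 1)/(2*((s+1)^2+1))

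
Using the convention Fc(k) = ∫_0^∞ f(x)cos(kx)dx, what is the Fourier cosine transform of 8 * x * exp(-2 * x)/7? 8 * (4 - k^2)/(7 * (k^2 + 4)^2)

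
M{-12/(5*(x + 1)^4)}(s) 2*pi*(s - 3)*(s - 2)*(s - 1)/(5*sin(pi*s))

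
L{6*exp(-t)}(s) 6/(s + 1)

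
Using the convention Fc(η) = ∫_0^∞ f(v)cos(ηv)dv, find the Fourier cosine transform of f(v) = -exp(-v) -1/(η^2 + 1)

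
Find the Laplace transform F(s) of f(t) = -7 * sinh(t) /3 -7/(3 * s^2 - 3) 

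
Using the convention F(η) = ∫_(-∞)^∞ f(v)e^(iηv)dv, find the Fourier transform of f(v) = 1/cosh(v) pi/cosh(pi * η/2)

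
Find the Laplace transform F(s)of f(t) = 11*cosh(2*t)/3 11*s/(3*(s^2 - 4))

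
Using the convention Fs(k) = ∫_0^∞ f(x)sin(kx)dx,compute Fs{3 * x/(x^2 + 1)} 3 * pi * exp(-k)/2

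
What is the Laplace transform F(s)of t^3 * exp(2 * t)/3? 2/(s - 2)^4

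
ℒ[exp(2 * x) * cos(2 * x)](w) (w - 2)/((w - 2)^2 + 4)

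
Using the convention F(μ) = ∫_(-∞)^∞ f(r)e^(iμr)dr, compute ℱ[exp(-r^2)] sqrt(pi)*exp(-μ^2/4)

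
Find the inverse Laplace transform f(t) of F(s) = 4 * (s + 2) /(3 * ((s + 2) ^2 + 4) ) 4 * exp(-2 * t) * cos(2 * t) /3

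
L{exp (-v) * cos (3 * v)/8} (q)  (q+1)/ (8 * ( (q+1)^2+9))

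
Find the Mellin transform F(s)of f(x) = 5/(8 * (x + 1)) 5 * pi * csc(pi * s)/8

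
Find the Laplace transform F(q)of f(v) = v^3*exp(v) 6/(q - 1)^4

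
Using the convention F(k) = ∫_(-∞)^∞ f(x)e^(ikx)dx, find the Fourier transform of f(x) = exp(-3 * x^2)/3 sqrt(3) * sqrt(pi) * exp(-k^2/12)/9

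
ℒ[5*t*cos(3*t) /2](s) 5*(s^2-9) /(2*(s^2 + 9) ^2) 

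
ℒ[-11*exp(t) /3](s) -11/(3*s - 3) 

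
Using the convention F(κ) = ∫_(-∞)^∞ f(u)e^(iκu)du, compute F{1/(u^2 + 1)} pi*exp(-Abs(κ))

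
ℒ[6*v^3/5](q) 36/(5*q^4)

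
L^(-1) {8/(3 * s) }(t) 8/3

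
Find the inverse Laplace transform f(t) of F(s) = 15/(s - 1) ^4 5*t^3*exp(t) /2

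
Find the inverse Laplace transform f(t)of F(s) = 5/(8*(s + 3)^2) 5*t*exp(-3*t)/8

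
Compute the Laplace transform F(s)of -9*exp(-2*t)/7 -9/(7*s + 14)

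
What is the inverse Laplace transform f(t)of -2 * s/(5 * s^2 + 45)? -2 * cos(3 * t)/5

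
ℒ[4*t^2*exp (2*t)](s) 8/ (s - 2)^3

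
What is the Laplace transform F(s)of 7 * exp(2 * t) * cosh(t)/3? 7 * (s - 2)/(3 * ((s - 2)^2-1))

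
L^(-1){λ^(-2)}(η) η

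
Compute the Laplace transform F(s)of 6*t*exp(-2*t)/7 6/(7*(s+2)^2)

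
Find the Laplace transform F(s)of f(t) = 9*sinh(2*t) 18/(s^2 - 4)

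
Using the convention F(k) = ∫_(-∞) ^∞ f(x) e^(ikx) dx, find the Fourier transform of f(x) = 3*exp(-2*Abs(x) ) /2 6/(k^2 + 4) 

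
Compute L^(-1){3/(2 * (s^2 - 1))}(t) 3 * sinh(t)/2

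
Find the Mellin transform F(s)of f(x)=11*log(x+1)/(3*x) -11*pi*csc(pi*s)/(3*s - 3)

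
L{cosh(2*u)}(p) p/(p^2 - 4)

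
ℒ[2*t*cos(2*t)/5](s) 2*(s^2 - 4)/(5*(s^2 + 4)^2)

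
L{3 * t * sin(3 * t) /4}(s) 9 * s/(2 * (s^2 + 9) ^2) 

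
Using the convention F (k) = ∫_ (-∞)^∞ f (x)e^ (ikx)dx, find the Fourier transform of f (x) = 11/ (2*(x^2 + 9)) 11*pi*exp (-3*Abs (k))/6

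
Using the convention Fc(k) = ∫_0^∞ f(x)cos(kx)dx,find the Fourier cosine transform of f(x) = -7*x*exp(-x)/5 7*(k^2 - 1)/(5*(k^2 + 1)^2)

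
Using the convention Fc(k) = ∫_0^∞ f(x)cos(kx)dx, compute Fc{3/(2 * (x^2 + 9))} pi * exp(-3 * k)/4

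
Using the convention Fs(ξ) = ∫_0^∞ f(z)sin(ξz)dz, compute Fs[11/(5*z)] 11*pi/10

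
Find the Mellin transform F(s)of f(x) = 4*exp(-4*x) 2^(2 - 2*s)*gamma(s)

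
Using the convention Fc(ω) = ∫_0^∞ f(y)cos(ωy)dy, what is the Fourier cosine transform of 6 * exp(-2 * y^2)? 3 * sqrt(2) * sqrt(pi) * exp(-ω^2/8)/2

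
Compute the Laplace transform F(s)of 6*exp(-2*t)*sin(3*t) 18/((s + 2)^2 + 9)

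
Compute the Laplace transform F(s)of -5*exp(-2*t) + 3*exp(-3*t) 3/(s + 3) - 5/(s + 2)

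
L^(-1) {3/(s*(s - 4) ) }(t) 3*exp(2*t)*sinh(2*t) /2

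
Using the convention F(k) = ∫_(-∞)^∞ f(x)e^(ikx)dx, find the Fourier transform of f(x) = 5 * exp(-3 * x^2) 5 * sqrt(3) * sqrt(pi) * exp(-k^2/12)/3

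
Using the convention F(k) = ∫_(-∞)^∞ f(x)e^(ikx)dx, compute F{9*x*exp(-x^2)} 9*I*sqrt(pi)*k*exp(-k^2/4)/2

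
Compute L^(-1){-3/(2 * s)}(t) -3/2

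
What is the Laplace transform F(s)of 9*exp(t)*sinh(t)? 9/(s*(s - 2))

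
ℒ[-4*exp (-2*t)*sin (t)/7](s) -4/ (7*(s + 2)^2 + 7)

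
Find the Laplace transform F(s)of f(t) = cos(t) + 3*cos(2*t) 3*s/(s^2 + 4) + s/(s^2 + 1)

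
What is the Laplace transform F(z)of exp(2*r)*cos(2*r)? (z - 2)/((z - 2)^2 + 4)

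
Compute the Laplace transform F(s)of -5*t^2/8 -5/(4*s^3)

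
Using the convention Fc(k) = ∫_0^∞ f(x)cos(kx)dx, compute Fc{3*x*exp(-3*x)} 3*(9 - k^2)/(k^2 + 9)^2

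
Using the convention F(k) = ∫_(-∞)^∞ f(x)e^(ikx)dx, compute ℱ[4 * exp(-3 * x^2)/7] 4 * sqrt(3) * sqrt(pi) * exp(-k^2/12)/21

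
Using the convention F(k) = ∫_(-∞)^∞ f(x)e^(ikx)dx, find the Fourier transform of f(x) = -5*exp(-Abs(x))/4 -5/(2*k^2 + 2)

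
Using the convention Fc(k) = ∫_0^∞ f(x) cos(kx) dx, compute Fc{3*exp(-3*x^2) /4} sqrt(3)*sqrt(pi)*exp(-k^2/12) /8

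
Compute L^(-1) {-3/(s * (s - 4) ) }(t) -3 * exp(2 * t) * sinh(2 * t) /2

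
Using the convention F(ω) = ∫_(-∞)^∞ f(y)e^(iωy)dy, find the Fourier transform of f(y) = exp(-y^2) sqrt(pi) * exp(-ω^2/4)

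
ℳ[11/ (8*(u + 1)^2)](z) -11*pi*(z - 1)/ (8*sin (pi*z))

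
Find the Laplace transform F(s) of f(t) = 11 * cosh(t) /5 11 * s/(5 * (s^2-1) ) 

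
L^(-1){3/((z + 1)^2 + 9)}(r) exp(-r)*sin(3*r)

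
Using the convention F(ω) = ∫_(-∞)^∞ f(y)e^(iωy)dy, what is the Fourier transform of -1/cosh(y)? -pi/cosh(pi * ω/2)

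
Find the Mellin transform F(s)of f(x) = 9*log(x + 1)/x -9*pi*csc(pi*s)/(s - 1)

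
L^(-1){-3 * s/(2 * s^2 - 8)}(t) -3 * cosh(2 * t)/2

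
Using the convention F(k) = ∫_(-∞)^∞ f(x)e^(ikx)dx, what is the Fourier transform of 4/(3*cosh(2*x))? 2*pi/(3*cosh(pi*k/4))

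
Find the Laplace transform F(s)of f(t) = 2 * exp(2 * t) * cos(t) 2 * (s - 2)/((s - 2)^2 + 1)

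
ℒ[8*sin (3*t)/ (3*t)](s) 8*atan (3/s)/3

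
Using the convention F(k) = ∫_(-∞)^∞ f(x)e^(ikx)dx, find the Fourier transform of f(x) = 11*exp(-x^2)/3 11*sqrt(pi)*exp(-k^2/4)/3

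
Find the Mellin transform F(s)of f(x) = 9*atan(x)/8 -9*pi*sec(pi*s/2)/(16*s)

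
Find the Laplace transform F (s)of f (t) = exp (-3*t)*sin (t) 1/ ( (s+3)^2+1)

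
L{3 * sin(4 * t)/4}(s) 3/(s^2 + 16)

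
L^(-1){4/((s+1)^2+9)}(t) 4 * exp(-t) * sin(3 * t)/3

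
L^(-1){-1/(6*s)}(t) -1/6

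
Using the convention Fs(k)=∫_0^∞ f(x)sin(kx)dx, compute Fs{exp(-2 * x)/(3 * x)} atan(k/2)/3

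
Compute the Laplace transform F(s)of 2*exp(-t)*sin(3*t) 6/((s + 1)^2 + 9)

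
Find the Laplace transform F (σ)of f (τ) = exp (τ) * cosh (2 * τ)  (σ - 1)/ ( (σ - 1)^2 - 4)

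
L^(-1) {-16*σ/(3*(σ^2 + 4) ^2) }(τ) -4*τ*sin(2*τ) /3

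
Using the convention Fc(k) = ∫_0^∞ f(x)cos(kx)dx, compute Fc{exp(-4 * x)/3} 4/(3 * (k^2+16))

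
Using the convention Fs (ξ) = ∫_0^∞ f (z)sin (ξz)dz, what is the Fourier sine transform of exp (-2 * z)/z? atan (ξ/2)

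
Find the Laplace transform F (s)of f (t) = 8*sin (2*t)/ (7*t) 8*atan (2/s)/7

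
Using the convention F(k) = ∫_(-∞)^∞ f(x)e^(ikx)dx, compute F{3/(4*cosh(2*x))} 3*pi/(8*cosh(pi*k/4))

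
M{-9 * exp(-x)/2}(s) -9 * gamma(s)/2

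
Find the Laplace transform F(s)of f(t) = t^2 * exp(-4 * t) 2/(s+4)^3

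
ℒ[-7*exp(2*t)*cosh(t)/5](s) 7*(2 - s)/(5*((s - 2)^2 - 1))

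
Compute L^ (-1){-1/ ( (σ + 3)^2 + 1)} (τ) -exp (-3*τ)*sin (τ)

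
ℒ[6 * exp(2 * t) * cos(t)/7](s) 6 * (s - 2)/(7 * ((s - 2)^2 + 1))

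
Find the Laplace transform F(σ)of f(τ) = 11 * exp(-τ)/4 11/(4 * (σ+1))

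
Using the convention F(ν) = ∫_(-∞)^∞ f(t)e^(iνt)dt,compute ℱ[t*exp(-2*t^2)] sqrt(2)*I*sqrt(pi)*ν*exp(-ν^2/8)/8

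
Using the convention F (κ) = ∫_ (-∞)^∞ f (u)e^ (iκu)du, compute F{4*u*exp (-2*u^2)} sqrt (2)*I*sqrt (pi)*κ*exp (-κ^2/8)/2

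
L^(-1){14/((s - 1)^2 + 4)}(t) 7*exp(t)*sin(2*t)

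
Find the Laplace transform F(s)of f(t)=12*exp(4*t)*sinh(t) 12/((s - 4)^2 - 1)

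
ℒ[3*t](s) 3/s^2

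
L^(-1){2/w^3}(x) x^2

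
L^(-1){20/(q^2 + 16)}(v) 5 * sin(4 * v)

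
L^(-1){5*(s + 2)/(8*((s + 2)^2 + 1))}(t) 5*exp(-2*t)*cos(t)/8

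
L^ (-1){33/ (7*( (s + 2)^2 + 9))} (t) 11*exp (-2*t)*sin (3*t)/7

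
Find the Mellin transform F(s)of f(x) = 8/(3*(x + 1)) 8*pi*csc(pi*s)/3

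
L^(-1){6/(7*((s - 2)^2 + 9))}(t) 2*exp(2*t)*sin(3*t)/7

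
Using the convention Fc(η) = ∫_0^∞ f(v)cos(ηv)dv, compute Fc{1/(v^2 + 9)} pi*exp(-3*η)/6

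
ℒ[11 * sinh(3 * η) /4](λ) 33/(4 * (λ^2 - 9) ) 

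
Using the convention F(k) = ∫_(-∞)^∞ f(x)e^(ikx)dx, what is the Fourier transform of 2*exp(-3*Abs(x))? 12/(k^2+9)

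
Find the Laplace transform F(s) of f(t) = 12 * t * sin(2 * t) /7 48 * s/(7 * (s^2 + 4) ^2) 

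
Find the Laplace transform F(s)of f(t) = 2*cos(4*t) 2*s/(s^2+16)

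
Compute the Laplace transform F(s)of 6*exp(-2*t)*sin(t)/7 6/(7*((s + 2)^2 + 1))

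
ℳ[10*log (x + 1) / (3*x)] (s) -10*pi*csc (pi*s) / (3*s - 3) 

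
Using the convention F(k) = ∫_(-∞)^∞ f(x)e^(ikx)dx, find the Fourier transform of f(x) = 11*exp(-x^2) 11*sqrt(pi)*exp(-k^2/4)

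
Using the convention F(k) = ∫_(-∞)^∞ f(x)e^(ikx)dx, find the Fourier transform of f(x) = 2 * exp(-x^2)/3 2 * sqrt(pi) * exp(-k^2/4)/3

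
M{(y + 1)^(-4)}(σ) gamma(σ)*gamma(4 - σ)/6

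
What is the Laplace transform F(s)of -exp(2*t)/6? -1/(6*s - 12)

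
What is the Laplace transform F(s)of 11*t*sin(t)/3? 22*s/(3*(s^2 + 1)^2)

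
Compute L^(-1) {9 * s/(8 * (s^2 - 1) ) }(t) 9 * cosh(t) /8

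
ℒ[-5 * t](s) -5/s^2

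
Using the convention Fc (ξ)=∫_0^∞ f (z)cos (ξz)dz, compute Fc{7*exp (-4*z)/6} 14/ (3*(ξ^2+16))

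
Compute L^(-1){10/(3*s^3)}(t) 5*t^2/3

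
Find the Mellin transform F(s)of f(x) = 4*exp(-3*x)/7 4*gamma(s)/(7*3^s)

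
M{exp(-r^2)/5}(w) gamma(w/2)/10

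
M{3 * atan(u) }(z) -3 * pi * sec(pi * z/2) /(2 * z) 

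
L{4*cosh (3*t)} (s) 4*s/ (s^2 - 9)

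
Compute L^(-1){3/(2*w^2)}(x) 3*x/2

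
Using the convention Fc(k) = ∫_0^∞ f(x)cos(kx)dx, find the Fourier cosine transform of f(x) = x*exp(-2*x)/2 (4 - k^2)/(2*(k^2 + 4)^2)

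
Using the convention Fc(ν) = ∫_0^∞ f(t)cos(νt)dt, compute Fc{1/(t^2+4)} pi*exp(-2*ν)/4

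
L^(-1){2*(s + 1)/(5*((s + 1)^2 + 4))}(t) 2*exp(-t)*cos(2*t)/5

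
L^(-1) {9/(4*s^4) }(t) 3*t^3/8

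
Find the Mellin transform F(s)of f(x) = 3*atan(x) -3*pi*sec(pi*s/2)/(2*s)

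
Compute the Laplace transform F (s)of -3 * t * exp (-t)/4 -3/ (4 * (s + 1)^2)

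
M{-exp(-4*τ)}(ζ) -gamma(ζ)/4^ζ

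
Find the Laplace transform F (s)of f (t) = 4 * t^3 24/s^4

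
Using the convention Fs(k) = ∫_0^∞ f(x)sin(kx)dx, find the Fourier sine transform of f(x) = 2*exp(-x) 2*k/(k^2 + 1)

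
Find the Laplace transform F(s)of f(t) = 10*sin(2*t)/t 10*atan(2/s)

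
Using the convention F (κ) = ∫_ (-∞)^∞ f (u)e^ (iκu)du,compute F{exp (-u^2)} sqrt (pi)*exp (-κ^2/4)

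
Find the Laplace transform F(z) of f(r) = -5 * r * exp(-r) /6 -5/(6 * (z+1) ^2) 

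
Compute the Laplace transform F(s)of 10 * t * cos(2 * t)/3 10 * (s^2-4)/(3 * (s^2 + 4)^2)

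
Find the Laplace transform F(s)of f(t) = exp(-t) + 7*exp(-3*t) 7/(s + 3) + 1/(s + 1)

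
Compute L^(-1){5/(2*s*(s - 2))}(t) 5*exp(t)*sinh(t)/2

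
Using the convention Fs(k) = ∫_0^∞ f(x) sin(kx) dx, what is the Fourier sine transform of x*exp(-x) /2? k/(k^2 + 1) ^2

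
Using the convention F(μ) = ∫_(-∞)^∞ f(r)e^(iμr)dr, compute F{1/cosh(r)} pi/cosh(pi*μ/2)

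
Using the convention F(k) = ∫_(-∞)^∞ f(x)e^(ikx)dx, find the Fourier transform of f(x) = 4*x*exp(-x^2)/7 2*I*sqrt(pi)*k*exp(-k^2/4)/7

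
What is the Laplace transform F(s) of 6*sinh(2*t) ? 12/(s^2 - 4) 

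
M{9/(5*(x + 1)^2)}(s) -9*pi*(s - 1)/(5*sin(pi*s))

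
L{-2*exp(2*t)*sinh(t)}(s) -2/((s - 2)^2-1)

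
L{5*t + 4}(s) 5/s^2 + 4/s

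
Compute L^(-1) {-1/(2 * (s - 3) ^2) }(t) -t * exp(3 * t) /2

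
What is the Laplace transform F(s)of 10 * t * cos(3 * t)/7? 10 * (s^2 - 9)/(7 * (s^2+9)^2)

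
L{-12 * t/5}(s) -12/(5 * s^2)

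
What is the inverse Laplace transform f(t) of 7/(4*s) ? 7/4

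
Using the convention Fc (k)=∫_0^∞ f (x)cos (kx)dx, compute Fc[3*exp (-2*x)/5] 6/ (5*(k^2 + 4))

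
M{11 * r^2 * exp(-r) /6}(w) 11 * gamma(w + 2) /6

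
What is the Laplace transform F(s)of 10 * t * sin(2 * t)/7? 40 * s/(7 * (s^2 + 4)^2)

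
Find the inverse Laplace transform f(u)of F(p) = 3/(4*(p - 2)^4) u^3*exp(2*u)/8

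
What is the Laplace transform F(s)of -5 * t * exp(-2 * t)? -5/(s + 2)^2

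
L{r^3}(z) 6/z^4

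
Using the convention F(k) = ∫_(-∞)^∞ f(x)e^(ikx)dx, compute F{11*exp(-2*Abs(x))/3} 44/(3*(k^2 + 4))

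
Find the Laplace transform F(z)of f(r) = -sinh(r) -1/(z^2 - 1)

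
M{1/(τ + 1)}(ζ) pi*csc(pi*ζ)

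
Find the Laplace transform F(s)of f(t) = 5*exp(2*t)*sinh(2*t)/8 5/(4*s*(s - 4))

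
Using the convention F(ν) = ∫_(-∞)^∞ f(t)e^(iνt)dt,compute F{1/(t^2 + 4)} pi * exp(-2 * Abs(ν))/2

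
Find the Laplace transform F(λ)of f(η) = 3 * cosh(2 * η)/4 3 * λ/(4 * (λ^2 - 4))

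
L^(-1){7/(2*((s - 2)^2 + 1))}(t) 7*exp(2*t)*sin(t)/2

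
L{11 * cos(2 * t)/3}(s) 11 * s/(3 * (s^2 + 4))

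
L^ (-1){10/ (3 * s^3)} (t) 5 * t^2/3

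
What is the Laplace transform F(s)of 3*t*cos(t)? 3*(s^2 - 1)/(s^2+1)^2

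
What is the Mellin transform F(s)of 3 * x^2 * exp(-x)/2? 3 * gamma(s + 2)/2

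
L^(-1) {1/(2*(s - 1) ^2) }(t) t*exp(t) /2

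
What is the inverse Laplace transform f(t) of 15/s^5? 5*t^4/8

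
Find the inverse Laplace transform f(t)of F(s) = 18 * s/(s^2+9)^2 3 * t * sin(3 * t)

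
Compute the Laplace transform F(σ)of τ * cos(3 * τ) (σ^2-9)/(σ^2 + 9)^2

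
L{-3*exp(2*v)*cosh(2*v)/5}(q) 3*(2 - q)/(5*q*(q - 4))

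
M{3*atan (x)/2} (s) -3*pi*sec (pi*s/2)/ (4*s)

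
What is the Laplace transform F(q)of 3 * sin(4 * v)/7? 12/(7 * (q^2+16))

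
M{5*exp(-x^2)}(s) 5*gamma(s/2)/2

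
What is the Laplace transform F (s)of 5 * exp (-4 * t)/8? 5/ (8 * (s + 4))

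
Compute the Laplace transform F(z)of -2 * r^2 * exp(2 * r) -4/(z - 2)^3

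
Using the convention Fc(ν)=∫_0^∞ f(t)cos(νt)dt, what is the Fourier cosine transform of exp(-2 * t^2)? sqrt(2) * sqrt(pi) * exp(-ν^2/8)/4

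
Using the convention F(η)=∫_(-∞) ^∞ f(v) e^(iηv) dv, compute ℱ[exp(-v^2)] sqrt(pi) * exp(-η^2/4) 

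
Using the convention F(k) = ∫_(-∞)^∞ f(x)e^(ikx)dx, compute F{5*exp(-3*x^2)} 5*sqrt(3)*sqrt(pi)*exp(-k^2/12)/3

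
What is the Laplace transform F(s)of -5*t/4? -5/(4*s^2)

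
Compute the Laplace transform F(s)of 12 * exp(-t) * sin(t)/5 12/(5 * ((s + 1)^2 + 1))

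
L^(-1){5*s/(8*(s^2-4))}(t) 5*cosh(2*t)/8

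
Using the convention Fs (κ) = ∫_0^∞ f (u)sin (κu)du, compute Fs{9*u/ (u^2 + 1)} 9*pi*exp (-κ)/2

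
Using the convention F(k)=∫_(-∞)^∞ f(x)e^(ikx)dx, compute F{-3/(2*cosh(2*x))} -3*pi/(4*cosh(pi*k/4))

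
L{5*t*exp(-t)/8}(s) 5/(8*(s + 1)^2)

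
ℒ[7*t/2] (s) 7/(2*s^2)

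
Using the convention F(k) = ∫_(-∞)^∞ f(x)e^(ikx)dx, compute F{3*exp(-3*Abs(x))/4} 9/(2*(k^2 + 9))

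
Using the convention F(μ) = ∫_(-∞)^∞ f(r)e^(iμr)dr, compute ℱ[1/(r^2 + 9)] pi * exp(-3 * Abs(μ))/3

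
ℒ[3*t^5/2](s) 180/s^6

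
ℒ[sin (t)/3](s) 1/ (3*(s^2 + 1))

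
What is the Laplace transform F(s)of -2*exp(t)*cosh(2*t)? 2*(1 - s)/((s - 1)^2-4)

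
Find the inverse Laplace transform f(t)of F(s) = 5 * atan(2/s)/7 5 * sin(2 * t)/(7 * t)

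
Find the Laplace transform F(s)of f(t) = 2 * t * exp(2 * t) 2/(s - 2)^2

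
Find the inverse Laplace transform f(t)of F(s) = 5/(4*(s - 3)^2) 5*t*exp(3*t)/4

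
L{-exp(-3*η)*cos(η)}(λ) (-λ - 3)/((λ + 3)^2 + 1)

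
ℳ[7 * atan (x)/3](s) -7 * pi * sec (pi * s/2)/ (6 * s)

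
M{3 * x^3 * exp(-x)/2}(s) 3 * gamma(s + 3)/2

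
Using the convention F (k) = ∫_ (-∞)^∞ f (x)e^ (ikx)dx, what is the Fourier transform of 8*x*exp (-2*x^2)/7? sqrt (2)*I*sqrt (pi)*k*exp (-k^2/8)/7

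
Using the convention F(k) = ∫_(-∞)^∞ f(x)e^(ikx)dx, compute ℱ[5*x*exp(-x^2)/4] 5*I*sqrt(pi)*k*exp(-k^2/4)/8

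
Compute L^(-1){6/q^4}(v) v^3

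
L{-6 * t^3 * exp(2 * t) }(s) -36/(s - 2) ^4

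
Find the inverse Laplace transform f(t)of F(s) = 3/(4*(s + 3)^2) 3*t*exp(-3*t)/4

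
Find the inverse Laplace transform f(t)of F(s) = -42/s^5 -7 * t^4/4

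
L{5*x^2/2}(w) 5/w^3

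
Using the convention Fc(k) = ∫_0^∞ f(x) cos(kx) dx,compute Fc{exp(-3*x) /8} 3/(8*(k^2 + 9) ) 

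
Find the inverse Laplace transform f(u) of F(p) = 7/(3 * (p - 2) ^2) 7 * u * exp(2 * u) /3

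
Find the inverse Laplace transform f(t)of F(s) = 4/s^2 4*t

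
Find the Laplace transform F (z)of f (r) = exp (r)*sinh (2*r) 2/ ( (z - 1)^2 - 4)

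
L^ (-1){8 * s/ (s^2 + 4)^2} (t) 2 * t * sin (2 * t)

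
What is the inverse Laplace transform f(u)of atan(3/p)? sin(3*u)/u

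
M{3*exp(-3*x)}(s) 3^(1 - s)*gamma(s)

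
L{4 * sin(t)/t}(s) 4 * atan(1/s)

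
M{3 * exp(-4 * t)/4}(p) 3 * gamma(p)/(4 * 2^(2 * p))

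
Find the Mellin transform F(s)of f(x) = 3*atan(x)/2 -3*pi*sec(pi*s/2)/(4*s)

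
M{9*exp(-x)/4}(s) 9*gamma(s)/4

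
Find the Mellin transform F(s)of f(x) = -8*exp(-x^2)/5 -4*gamma(s/2)/5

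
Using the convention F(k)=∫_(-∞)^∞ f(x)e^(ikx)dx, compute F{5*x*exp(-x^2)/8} 5*I*sqrt(pi)*k*exp(-k^2/4)/16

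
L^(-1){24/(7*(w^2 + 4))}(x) 12*sin(2*x)/7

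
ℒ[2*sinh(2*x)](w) 4/(w^2 - 4)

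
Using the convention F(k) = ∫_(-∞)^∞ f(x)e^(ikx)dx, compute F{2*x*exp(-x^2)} I*sqrt(pi)*k*exp(-k^2/4)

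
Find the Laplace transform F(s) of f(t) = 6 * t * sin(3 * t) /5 36 * s/(5 * (s^2 + 9) ^2) 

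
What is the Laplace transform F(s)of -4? -4/s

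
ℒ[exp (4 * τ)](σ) 1/ (σ - 4)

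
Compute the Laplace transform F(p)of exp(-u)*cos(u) (p + 1)/((p + 1)^2 + 1)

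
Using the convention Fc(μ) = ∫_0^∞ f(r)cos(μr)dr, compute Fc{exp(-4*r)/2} 2/(μ^2+16)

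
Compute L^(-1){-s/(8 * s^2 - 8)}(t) -cosh(t)/8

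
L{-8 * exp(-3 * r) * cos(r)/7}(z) 8 * (-z - 3)/(7 * ((z + 3)^2 + 1))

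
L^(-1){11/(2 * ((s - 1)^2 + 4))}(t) 11 * exp(t) * sin(2 * t)/4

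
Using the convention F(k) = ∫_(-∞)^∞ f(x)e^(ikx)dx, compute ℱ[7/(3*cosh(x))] 7*pi/(3*cosh(pi*k/2))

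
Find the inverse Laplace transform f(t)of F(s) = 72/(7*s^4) 12*t^3/7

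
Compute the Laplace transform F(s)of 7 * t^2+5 14/s^3+5/s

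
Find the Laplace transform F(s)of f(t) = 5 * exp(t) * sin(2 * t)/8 5/(4 * ((s - 1)^2 + 4))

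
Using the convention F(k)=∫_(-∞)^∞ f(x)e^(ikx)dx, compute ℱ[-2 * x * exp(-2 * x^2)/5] -sqrt(2) * I * sqrt(pi) * k * exp(-k^2/8)/20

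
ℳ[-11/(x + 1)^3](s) -11*pi*(s - 2)*(s - 1)/(2*sin(pi*s))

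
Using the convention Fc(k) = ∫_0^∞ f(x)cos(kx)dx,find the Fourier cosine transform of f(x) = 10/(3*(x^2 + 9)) 5*pi*exp(-3*k)/9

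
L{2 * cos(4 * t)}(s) 2 * s/(s^2 + 16)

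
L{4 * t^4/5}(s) 96/(5 * s^5)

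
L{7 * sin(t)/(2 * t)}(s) 7 * atan(1/s)/2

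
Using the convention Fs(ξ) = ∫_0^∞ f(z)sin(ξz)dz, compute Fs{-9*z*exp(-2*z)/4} -9*ξ/(ξ^2 + 4)^2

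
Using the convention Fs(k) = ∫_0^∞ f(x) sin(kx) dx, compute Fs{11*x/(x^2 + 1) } 11*pi*exp(-k) /2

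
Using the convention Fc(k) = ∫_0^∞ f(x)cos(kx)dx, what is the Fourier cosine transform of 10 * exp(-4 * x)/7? 40/(7 * (k^2 + 16))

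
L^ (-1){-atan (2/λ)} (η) -sin (2 * η)/η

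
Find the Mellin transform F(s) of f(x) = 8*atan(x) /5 -4*pi*sec(pi*s/2) /(5*s) 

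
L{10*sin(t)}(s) 10/(s^2 + 1)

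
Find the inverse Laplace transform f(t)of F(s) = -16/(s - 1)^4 -8 * t^3 * exp(t)/3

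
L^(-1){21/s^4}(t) 7*t^3/2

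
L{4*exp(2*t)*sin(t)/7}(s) 4/(7*((s - 2)^2+1))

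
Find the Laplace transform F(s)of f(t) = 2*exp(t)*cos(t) 2*(s - 1)/((s - 1)^2+1)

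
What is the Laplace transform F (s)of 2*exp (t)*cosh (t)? 2*(s - 1)/ (s*(s - 2))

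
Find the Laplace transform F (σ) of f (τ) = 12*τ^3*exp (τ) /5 72/ (5*(σ - 1) ^4) 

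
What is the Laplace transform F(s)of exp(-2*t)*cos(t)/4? (s + 2)/(4*((s + 2)^2 + 1))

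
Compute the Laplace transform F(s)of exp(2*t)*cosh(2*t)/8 (s - 2)/(8*s*(s - 4))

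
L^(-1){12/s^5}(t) t^4/2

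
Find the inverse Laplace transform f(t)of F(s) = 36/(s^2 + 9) 12 * sin(3 * t)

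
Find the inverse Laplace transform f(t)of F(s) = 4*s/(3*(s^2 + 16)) 4*cos(4*t)/3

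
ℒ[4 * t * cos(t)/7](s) 4 * (s^2 - 1)/(7 * (s^2 + 1)^2)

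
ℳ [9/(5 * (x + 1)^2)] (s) -9 * pi * (s - 1)/(5 * sin(pi * s))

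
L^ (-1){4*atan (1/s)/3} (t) 4*sin (t)/ (3*t)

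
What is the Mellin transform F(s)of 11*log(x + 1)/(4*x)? -11*pi*csc(pi*s)/(4*s - 4)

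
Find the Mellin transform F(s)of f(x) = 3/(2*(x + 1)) 3*pi*csc(pi*s)/2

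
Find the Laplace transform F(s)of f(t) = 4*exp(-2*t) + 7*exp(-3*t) 7/(s + 3) + 4/(s + 2)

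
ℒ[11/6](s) 11/(6*s)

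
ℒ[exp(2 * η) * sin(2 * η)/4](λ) 1/(2 * ((λ - 2)^2+4))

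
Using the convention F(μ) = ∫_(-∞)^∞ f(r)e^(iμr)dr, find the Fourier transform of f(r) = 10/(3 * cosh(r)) 10 * pi/(3 * cosh(pi * μ/2))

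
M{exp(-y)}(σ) gamma(σ)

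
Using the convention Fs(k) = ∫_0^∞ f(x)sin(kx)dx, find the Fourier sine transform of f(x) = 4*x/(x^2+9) 2*pi*exp(-3*k)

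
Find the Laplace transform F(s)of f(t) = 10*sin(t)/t 10*atan(1/s)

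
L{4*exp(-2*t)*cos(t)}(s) 4*(s + 2)/((s + 2)^2 + 1)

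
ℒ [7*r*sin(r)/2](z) 7*z/(z^2 + 1)^2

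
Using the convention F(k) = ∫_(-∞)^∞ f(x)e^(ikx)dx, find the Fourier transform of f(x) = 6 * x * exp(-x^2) 3 * I * sqrt(pi) * k * exp(-k^2/4)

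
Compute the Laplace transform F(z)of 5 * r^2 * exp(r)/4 5/(2 * (z - 1)^3)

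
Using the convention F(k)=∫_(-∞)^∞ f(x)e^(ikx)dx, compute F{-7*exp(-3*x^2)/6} -7*sqrt(3)*sqrt(pi)*exp(-k^2/12)/18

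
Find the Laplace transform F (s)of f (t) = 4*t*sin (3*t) 24*s/ (s^2 + 9)^2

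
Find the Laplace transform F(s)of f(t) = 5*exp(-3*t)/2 5/(2*(s + 3))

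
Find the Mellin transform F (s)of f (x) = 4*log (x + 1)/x -4*pi*csc (pi*s)/ (s - 1)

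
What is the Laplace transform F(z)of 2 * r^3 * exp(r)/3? 4/(z - 1)^4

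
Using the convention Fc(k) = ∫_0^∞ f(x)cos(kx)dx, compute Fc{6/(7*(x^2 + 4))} 3*pi*exp(-2*k)/14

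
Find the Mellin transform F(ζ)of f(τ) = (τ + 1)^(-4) gamma(ζ)*gamma(4 - ζ)/6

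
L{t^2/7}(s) 2/(7*s^3)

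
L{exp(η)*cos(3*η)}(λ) (λ - 1)/((λ - 1)^2 + 9)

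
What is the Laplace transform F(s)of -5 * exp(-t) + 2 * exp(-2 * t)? 2/(s + 2) - 5/(s + 1)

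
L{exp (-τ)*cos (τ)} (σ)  (σ + 1)/ ( (σ + 1)^2 + 1)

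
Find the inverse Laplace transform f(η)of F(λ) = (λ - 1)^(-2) η*exp(η)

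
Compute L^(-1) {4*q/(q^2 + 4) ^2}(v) v*sin(2*v) 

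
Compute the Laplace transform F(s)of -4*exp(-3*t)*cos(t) 4*(-s - 3)/((s + 3)^2 + 1)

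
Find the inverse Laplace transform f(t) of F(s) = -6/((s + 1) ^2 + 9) -2 * exp(-t) * sin(3 * t) 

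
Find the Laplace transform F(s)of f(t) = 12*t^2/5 24/(5*s^3)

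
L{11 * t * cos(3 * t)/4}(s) 11 * (s^2 - 9)/(4 * (s^2 + 9)^2)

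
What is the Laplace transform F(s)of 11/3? 11/(3*s)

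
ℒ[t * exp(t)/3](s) 1/(3 * (s - 1)^2)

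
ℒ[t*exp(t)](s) (s - 1)^(-2)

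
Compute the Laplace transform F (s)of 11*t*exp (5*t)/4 11/ (4*(s - 5)^2)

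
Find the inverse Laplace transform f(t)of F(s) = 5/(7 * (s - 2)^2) 5 * t * exp(2 * t)/7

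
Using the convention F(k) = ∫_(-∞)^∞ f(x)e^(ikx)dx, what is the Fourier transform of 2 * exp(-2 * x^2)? sqrt(2) * sqrt(pi) * exp(-k^2/8)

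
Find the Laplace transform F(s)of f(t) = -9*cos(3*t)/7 -9*s/(7*s^2 + 63)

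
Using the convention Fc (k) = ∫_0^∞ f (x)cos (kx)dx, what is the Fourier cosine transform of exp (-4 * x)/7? 4/ (7 * (k^2 + 16))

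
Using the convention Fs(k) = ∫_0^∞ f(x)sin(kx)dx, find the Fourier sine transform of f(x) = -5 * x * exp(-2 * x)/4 -5 * k/(k^2 + 4)^2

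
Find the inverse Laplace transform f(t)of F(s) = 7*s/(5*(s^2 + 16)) 7*cos(4*t)/5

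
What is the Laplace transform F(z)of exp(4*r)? 1/(z - 4)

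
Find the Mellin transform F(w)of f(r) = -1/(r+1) -pi * csc(pi * w)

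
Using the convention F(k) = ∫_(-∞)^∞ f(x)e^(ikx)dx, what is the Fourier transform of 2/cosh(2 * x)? pi/cosh(pi * k/4)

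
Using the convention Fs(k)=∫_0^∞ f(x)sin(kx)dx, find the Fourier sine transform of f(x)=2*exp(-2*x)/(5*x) 2*atan(k/2)/5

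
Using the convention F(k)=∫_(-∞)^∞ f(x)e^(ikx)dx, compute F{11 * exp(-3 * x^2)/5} 11 * sqrt(3) * sqrt(pi) * exp(-k^2/12)/15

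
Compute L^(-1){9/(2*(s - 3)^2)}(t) 9*t*exp(3*t)/2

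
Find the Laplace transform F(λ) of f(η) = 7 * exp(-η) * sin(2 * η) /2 7/((λ + 1) ^2 + 4) 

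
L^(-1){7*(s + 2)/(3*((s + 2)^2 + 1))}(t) 7*exp(-2*t)*cos(t)/3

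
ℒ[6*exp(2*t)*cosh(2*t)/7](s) 6*(s - 2)/(7*s*(s - 4))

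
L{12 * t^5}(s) 1440/s^6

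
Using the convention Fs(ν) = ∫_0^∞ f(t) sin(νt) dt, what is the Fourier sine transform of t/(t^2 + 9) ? pi*exp(-3*ν) /2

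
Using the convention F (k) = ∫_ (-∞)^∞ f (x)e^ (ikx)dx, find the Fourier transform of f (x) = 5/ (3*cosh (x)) 5*pi/ (3*cosh (pi*k/2))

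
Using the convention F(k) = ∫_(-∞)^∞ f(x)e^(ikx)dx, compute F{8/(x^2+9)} 8*pi*exp(-3*Abs(k))/3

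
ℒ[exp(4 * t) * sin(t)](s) 1/((s - 4)^2 + 1)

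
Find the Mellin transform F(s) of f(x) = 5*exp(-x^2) 5*gamma(s/2) /2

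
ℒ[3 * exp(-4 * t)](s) 3/(s + 4)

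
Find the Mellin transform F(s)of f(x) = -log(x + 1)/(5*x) pi*csc(pi*s)/(5*(s - 1))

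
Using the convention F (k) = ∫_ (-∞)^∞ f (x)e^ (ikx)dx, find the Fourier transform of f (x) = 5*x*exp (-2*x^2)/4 5*sqrt (2)*I*sqrt (pi)*k*exp (-k^2/8)/32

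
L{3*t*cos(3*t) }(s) 3*(s^2 - 9) /(s^2 + 9) ^2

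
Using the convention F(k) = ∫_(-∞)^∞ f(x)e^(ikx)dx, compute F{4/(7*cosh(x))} 4*pi/(7*cosh(pi*k/2))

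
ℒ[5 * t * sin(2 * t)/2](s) 10 * s/(s^2 + 4)^2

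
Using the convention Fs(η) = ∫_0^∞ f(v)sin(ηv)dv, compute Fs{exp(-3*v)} η/(η^2+9)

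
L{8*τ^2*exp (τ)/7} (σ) 16/ (7*(σ - 1)^3)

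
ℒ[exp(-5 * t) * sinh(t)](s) 1/((s + 5)^2 - 1)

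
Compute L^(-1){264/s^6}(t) 11*t^5/5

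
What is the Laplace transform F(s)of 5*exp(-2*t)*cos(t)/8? 5*(s + 2)/(8*((s + 2)^2 + 1))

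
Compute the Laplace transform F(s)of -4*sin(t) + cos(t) s/(s^2 + 1) - 4/(s^2 + 1)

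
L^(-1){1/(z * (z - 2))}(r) exp(r) * sinh(r)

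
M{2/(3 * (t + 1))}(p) 2 * pi * csc(pi * p)/3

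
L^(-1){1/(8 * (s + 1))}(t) exp(-t)/8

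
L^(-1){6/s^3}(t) 3*t^2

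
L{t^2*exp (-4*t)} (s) 2/ (s + 4)^3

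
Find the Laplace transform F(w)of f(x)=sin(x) 1/(w^2 + 1)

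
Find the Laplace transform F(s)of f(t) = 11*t 11/s^2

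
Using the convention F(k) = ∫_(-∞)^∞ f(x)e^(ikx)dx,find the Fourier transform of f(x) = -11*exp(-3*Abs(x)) -66/(k^2+9)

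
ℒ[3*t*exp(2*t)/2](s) 3/(2*(s - 2)^2)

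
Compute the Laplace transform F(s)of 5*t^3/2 15/s^4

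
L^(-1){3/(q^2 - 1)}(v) 3*sinh(v)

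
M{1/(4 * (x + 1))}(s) pi * csc(pi * s)/4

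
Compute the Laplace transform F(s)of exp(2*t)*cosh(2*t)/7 (s - 2)/(7*s*(s - 4))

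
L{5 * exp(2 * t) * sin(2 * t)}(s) 10/((s - 2)^2+4)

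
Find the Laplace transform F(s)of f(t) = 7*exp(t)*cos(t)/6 7*(s - 1)/(6*((s - 1)^2 + 1))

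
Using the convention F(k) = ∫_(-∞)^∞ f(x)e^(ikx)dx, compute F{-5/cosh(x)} -5 * pi/cosh(pi * k/2)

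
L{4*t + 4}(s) 4/s^2 + 4/s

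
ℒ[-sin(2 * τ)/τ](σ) -atan(2/σ)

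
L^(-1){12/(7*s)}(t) 12/7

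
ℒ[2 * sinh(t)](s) 2/(s^2 - 1)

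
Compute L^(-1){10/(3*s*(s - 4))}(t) 5*exp(2*t)*sinh(2*t)/3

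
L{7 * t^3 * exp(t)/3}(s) 14/(s - 1)^4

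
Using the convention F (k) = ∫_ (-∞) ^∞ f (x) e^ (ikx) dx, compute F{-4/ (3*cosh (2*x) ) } -2*pi/ (3*cosh (pi*k/4) ) 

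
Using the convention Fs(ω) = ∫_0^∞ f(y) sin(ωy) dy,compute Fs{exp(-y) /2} ω/(2*(ω^2 + 1) ) 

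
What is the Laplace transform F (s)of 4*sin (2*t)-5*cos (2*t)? 8/ (s^2 + 4)-5*s/ (s^2 + 4)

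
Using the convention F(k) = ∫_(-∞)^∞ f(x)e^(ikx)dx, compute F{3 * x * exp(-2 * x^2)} 3 * sqrt(2) * I * sqrt(pi) * k * exp(-k^2/8)/8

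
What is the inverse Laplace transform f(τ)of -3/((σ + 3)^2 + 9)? -exp(-3 * τ) * sin(3 * τ)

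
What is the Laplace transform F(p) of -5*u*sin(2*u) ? -20*p/(p^2 + 4) ^2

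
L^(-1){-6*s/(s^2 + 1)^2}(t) -3*t*sin(t)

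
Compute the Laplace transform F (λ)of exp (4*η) 1/ (λ - 4)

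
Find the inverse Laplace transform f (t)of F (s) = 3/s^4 t^3/2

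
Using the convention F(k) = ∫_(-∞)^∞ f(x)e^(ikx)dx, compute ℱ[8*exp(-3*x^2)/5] 8*sqrt(3)*sqrt(pi)*exp(-k^2/12)/15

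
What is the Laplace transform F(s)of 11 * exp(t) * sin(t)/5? 11/(5 * ((s - 1)^2+1))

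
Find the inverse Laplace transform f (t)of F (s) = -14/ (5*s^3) -7*t^2/5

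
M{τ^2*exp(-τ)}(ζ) gamma(ζ+2)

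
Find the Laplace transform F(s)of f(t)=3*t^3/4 9/(2*s^4)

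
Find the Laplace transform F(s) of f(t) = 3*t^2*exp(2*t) 6/(s - 2) ^3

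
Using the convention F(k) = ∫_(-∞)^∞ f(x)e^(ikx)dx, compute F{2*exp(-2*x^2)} sqrt(2)*sqrt(pi)*exp(-k^2/8)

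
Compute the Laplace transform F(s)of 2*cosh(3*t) 2*s/(s^2 - 9)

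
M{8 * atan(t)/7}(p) -4 * pi * sec(pi * p/2)/(7 * p)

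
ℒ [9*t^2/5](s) 18/(5*s^3)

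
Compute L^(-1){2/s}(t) 2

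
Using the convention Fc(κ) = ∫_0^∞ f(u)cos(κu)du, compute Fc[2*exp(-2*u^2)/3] sqrt(2)*sqrt(pi)*exp(-κ^2/8)/6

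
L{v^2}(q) 2/q^3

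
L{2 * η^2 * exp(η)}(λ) 4/(λ - 1)^3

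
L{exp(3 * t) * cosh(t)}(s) (s - 3)/((s - 3)^2 - 1)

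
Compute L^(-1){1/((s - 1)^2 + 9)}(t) exp(t) * sin(3 * t)/3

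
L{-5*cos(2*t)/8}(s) -5*s/(8*s^2+32)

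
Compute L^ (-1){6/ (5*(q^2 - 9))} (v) 2*sinh (3*v)/5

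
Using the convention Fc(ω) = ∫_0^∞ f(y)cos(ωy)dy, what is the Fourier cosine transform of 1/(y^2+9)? pi * exp(-3 * ω)/6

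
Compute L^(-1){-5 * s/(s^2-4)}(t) -5 * cosh(2 * t)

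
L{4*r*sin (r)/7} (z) 8*z/ (7*(z^2 + 1)^2)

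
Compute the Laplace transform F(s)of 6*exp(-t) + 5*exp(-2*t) 6/(s + 1) + 5/(s + 2)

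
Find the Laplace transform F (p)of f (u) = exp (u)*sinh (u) 1/ (p*(p - 2))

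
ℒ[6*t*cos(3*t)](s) 6*(s^2-9)/(s^2 + 9)^2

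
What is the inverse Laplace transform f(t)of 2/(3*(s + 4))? 2*exp(-4*t)/3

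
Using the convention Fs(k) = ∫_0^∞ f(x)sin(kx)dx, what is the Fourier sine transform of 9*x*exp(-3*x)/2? 27*k/(k^2 + 9)^2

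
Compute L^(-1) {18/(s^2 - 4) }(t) 9 * sinh(2 * t) 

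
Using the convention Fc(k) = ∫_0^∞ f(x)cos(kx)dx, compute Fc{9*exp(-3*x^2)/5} 3*sqrt(3)*sqrt(pi)*exp(-k^2/12)/10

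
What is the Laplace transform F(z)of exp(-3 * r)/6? 1/(6 * (z + 3))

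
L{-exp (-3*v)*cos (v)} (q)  (-q - 3)/ ( (q + 3)^2 + 1)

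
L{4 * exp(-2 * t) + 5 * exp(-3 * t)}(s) 5/(s + 3) + 4/(s + 2)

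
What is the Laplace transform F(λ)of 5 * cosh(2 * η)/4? 5 * λ/(4 * (λ^2 - 4))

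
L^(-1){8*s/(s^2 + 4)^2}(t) 2*t*sin(2*t)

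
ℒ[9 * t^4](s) 216/s^5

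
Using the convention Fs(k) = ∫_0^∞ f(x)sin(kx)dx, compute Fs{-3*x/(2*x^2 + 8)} -3*pi*exp(-2*k)/4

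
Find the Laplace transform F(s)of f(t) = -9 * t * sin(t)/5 -18 * s/(5 * (s^2 + 1)^2)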